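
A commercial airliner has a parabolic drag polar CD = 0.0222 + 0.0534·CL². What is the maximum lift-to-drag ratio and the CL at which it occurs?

(L/D)max = 14.5, at CL = 0.645

For CD = CD0 + K·CL², (L/D)max occurs at CL* = √(CD0/K) and equals 1/(2√(K·CD0)).
(L/D)max = 1/(2√(0.0534 × 0.0222)) = 1/(2 × 0.03443) = 14.5
CL* = √(0.0222/0.0534) = 0.645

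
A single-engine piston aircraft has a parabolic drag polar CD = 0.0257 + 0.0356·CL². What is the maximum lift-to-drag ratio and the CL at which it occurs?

For CD = CD0 + K·CL², (L/D)max occurs at CL* = √(CD0/K) and equals 1/(2√(K·CD0)).
(L/D)max = 1/(2√(0.0356 × 0.0257)) = 1/(2 × 0.03025) = 16.5
CL* = √(0.0257/0.0356) = 0.85

(L/D)max = 16.5, at CL = 0.85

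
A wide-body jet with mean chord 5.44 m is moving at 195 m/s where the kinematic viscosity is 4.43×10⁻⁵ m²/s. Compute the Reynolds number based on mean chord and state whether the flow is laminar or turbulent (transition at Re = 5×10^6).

Re = v·c/ν = 195 × 5.44 / (4.43×10⁻⁵) = 2.39×10^7
Since 2.39×10^7 > 5×10^6, the flow is turbulent.

Re = 2.39×10^7 (turbulent)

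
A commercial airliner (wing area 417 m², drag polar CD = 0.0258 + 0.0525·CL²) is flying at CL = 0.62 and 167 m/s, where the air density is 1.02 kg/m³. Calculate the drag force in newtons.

D = 2.73×10^5 N

CD = 0.0258 + 0.0525 × 0.62² = 0.04598
D = ½ρv²S·CD = ½ × 1.02 × 167² × 417 × 0.04598 = 2.73×10^5 N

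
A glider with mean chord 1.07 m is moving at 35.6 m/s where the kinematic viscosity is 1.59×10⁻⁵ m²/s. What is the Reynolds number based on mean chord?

Re = v·c/ν = 35.6 × 1.07 / (1.59×10⁻⁵) = 2.4×10^6

Re = 2.4×10^6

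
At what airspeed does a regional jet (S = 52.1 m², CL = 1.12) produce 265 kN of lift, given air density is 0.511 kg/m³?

v = 133 m/s

L = ½ρv²S·CL ⇒ v = √(2L/(ρ·S·CL))
v = √(2 × 2.65×10^5 / (0.511 × 52.1 × 1.12)) = √17770 = 133 m/s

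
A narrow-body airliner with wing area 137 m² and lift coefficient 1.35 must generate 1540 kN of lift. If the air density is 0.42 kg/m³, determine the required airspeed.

L = ½ρv²S·CL ⇒ v = √(2L/(ρ·S·CL))
v = √(2 × 1.54×10^6 / (0.42 × 137 × 1.35)) = √39650 = 199 m/s

v = 199 m/s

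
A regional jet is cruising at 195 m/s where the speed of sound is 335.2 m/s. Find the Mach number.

M = 0.582

M = v/a = 195 / 335.2 = 0.582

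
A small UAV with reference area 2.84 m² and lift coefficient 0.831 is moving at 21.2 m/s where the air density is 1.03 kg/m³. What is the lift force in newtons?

L = 546 N

Dynamic pressure q = ½ρv² = ½ × 1.03 × 21.2² = 231.5 Pa.
L = q·S·CL = 231.5 × 2.84 × 0.831 = 546 N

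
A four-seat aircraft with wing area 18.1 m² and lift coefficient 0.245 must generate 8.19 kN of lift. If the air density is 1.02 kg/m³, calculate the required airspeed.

v = 60.2 m/s

L = ½ρv²S·CL ⇒ v = √(2L/(ρ·S·CL))
v = √(2 × 8190 / (1.02 × 18.1 × 0.245)) = √3621 = 60.2 m/s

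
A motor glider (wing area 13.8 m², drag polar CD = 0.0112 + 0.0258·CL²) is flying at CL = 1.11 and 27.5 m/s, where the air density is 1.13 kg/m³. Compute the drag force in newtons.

CD = 0.0112 + 0.0258 × 1.11² = 0.04299
D = ½ρv²S·CD = ½ × 1.13 × 27.5² × 13.8 × 0.04299 = 253 N

D = 253 N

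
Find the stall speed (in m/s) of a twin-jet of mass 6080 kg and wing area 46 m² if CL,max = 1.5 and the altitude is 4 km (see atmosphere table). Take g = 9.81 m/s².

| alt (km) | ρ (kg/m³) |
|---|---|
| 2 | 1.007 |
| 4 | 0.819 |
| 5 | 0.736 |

At 4 km, from the table: ρ = 0.819 kg/m³.
Stall occurs when L = W at CL,max. W = mg = 6080 × 9.81 = 59640 N.
From L = ½ρV²S·CL,max = W: V_stall = √(2W/(ρSCL,max)) = √(2·59640/(0.819·46·1.5))
V_stall = √2111 = 45.9 m/s

V_stall = 45.9 m/s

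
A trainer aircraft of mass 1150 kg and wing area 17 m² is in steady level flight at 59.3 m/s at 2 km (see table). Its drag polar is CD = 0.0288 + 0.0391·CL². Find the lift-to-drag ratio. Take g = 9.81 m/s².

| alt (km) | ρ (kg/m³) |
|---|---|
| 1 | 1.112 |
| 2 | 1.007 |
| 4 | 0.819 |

L/D = 10.9

At 2 km, from the table: ρ = 1.007 kg/m³.
Weight W = mg = 1150 × 9.81 = 11282 N; in level flight L = W.
q = ½ρv² = ½ × 1.007 × 59.3² = 1771 Pa.
CL = W/(q·S) = 11282 / (1771 × 17) = 0.3748.
CD = 0.0288 + 0.0391 × 0.3748² = 0.03429.
L/D = CL/CD = 0.3748 / 0.03429 = 10.9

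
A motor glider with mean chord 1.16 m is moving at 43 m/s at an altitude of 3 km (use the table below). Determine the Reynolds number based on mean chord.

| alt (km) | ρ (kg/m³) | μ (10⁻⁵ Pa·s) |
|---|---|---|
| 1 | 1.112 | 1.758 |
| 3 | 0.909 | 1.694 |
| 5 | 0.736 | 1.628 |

At 3 km, from the table: ρ = 0.909 kg/m³, μ = 1.694×10⁻⁵ Pa·s.
Re = ρ·v·c/μ = 0.909 × 43 × 1.16 / (1.694×10⁻⁵) = 2.68×10^6

Re = 2.68×10^6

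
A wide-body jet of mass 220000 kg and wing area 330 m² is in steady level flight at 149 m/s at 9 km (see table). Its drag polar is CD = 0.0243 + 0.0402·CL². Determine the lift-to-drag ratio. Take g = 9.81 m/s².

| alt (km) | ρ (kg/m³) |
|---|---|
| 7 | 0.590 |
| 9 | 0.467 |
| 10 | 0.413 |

At 9 km, from the table: ρ = 0.467 kg/m³.
Level flight ⇒ L = W = m·g = 220000 × 9.81 = 2.1582×10^6 N.
Dynamic pressure q = 0.5 × 0.467 × 149² = 5184 Pa.
CL = W/(q·S) = 2.1582×10^6 / (5184 × 330) = 1.262.
CD = 0.0243 + 0.0402 × 1.262² = 0.08828.
L/D = CL/CD = 1.262 / 0.08828 = 14.3

L/D = 14.3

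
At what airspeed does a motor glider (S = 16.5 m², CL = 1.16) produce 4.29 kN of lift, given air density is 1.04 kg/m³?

L = ½ρv²S·CL ⇒ v = √(2L/(ρ·S·CL))
v = √(2 × 4290 / (1.04 × 16.5 × 1.16)) = √431 = 20.8 m/s

v = 20.8 m/s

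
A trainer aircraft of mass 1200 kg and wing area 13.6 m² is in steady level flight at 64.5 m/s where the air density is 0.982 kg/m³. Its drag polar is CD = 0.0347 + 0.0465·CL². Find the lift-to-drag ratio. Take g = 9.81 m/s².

L/D = 9.84

In steady level flight, lift balances weight: W = mg = 1200 × 9.81 = 11772 N.
Dynamic pressure q = 0.5 × 0.982 × 64.5² = 2043 Pa.
CL = 2W/(ρv²S) = 2×11772/(0.982×64.5²×13.6) = 0.4238.
CD = 0.0347 + 0.0465 × 0.4238² = 0.04305.
L/D = CL/CD = 0.4238 / 0.04305 = 9.84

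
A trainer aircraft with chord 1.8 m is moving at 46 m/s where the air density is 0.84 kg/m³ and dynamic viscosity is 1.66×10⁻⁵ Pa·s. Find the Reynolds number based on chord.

Re = ρ·v·c/μ = 0.84 × 46 × 1.8 / (1.66×10⁻⁵) = 4.19×10^6

Re = 4.19×10^6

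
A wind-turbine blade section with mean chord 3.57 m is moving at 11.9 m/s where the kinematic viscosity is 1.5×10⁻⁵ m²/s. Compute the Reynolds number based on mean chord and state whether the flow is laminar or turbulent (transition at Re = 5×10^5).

Re = 2.83×10^6 (turbulent)

Re = v·c/ν = 11.9 × 3.57 / (1.5×10⁻⁵) = 2.83×10^6
Since 2.83×10^6 > 5×10^5, the flow is turbulent.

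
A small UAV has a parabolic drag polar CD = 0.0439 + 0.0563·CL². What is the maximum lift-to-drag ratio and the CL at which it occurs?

(L/D)max = 10.1, at CL = 0.883

For CD = CD0 + K·CL², (L/D)max occurs at CL* = √(CD0/K) and equals 1/(2√(K·CD0)).
(L/D)max = 1/(2√(0.0563 × 0.0439)) = 1/(2 × 0.04971) = 10.1
CL* = √(0.0439/0.0563) = 0.883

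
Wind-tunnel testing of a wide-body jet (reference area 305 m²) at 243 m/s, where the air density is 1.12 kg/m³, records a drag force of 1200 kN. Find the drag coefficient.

CD = 0.119

From D = ½ρv²S·CD, rearranging gives CD = 2D/(ρv²S).
CD = 2 × 1.2×10^6 / (1.12 × 243² × 305) = 0.119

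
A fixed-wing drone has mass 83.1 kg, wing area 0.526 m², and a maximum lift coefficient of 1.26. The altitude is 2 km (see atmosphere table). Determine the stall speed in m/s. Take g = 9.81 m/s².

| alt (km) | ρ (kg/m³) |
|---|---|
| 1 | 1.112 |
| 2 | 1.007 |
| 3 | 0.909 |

V_stall = 49.4 m/s

At 2 km, from the table: ρ = 1.007 kg/m³.
Stall occurs when L = W at CL,max. W = mg = 83.1 × 9.81 = 815.2 N.
From L = ½ρV²S·CL,max = W: V_stall = √(2W/(ρSCL,max)) = √(2·815.2/(1.007·0.526·1.26))
V_stall = √2443 = 49.4 m/s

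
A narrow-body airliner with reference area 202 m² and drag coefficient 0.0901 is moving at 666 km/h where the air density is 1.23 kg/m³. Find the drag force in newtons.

Convert speed: v = 666 km/h ÷ 3.6 = 185 m/s.
D = ½ρv²S·CD = ½ × 1.23 × 185² × 202 × 0.0901 = 3.83×10^5 N ≈ 383 kN

D = 3.83×10^5 N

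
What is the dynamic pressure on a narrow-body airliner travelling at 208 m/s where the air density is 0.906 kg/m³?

q = ½ρv² = ½ × 0.906 × 208² = 19600 Pa

q = 19600 Pa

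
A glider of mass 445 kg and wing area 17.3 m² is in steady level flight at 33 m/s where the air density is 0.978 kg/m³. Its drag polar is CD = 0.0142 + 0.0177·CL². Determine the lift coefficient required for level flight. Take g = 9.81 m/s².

CL = 0.474

Weight W = mg = 445 × 9.81 = 4365.4 N; in level flight L = W.
q = ½ρv² = ½ × 0.978 × 33² = 532.5 Pa.
CL = W/(q·S) = 4365.4 / (532.5 × 17.3) = 0.4739.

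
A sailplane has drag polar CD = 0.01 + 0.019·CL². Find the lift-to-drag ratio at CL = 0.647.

L/D = 36

CD = 0.01 + 0.019 × 0.647² = 0.01795
L/D = CL/CD = 0.647 / 0.01795 = 36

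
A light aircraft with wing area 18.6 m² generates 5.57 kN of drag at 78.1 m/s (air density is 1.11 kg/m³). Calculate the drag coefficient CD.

From D = ½ρv²S·CD, rearranging gives CD = 2D/(ρv²S).
CD = 2 × 5570 / (1.11 × 78.1² × 18.6) = 0.0885

CD = 0.0885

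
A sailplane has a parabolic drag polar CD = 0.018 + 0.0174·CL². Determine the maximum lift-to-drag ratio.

For CD = CD0 + K·CL², (L/D)max occurs at CL* = √(CD0/K) and equals 1/(2√(K·CD0)).
(L/D)max = 1/(2√(0.0174 × 0.018)) = 1/(2 × 0.0177) = 28.3

(L/D)max = 28.3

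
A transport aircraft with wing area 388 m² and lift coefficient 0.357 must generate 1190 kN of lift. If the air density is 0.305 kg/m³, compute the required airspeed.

L = ½ρv²S·CL ⇒ v = √(2L/(ρ·S·CL))
v = √(2 × 1.19×10^6 / (0.305 × 388 × 0.357)) = √56330 = 237 m/s

v = 237 m/s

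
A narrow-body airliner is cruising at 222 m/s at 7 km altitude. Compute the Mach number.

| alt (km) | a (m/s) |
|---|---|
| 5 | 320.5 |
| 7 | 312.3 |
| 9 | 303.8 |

At 7 km, from the table: a = 312.3 m/s.
M = v/a = 222 / 312.3 = 0.711

M = 0.711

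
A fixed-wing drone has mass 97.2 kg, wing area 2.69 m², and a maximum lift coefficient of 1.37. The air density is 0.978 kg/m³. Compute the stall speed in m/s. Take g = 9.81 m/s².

Weight W = mg = 97.2 × 9.81 = 953.5 N.
V_stall = √(2W/(ρ·S·CL,max)) = √(2 × 953.5 / (0.978 × 2.69 × 1.37))
V_stall = √529.1 = 23 m/s

V_stall = 23 m/s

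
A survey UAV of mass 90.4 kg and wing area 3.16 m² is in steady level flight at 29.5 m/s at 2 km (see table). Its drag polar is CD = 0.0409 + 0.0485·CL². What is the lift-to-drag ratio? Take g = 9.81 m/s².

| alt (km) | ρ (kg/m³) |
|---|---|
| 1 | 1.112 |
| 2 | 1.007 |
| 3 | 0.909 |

L/D = 10.5

At 2 km, from the table: ρ = 1.007 kg/m³.
Weight W = mg = 90.4 × 9.81 = 886.82 N; in level flight L = W.
q = ½ρv² = ½ × 1.007 × 29.5² = 438.2 Pa.
CL = 2W/(ρv²S) = 2×886.82/(1.007×29.5²×3.16) = 0.6405.
CD = 0.0409 + 0.0485 × 0.6405² = 0.0608.
L/D = CL/CD = 0.6405 / 0.0608 = 10.5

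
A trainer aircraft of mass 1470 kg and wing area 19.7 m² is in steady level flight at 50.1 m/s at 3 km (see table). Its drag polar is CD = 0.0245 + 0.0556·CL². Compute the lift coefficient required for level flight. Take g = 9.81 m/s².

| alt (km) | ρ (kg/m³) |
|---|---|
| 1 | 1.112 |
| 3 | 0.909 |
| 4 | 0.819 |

At 3 km, from the table: ρ = 0.909 kg/m³.
In steady level flight, lift balances weight: W = mg = 1470 × 9.81 = 14421 N.
Dynamic pressure q = 0.5 × 0.909 × 50.1² = 1141 Pa.
Required CL = L/(qS) = 14421/(1141·19.7) = 0.6417.

CL = 0.642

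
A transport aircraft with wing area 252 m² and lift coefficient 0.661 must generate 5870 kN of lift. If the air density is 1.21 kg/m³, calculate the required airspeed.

L = ½ρv²S·CL ⇒ v = √(2L/(ρ·S·CL))
v = √(2 × 5.87×10^6 / (1.21 × 252 × 0.661)) = √58250 = 241 m/s

v = 241 m/s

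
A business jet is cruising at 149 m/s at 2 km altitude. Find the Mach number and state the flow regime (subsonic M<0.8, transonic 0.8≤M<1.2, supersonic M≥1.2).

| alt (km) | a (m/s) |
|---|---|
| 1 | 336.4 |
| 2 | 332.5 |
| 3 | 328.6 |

At 2 km, from the table: a = 332.5 m/s.
M = v/a = 149 / 332.5 = 0.448
M = 0.448 → subsonic.

M = 0.448 (subsonic)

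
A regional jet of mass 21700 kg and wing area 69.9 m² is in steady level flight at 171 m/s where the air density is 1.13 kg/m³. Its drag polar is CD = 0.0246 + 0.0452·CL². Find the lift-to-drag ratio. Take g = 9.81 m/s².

In steady level flight, lift balances weight: W = mg = 21700 × 9.81 = 2.1288×10^5 N.
Dynamic pressure q = 0.5 × 1.13 × 171² = 16520 Pa.
CL = W/(q·S) = 2.1288×10^5 / (16520 × 69.9) = 0.1843.
CD = 0.0246 + 0.0452 × 0.1843² = 0.02614.
L/D = CL/CD = 0.1843 / 0.02614 = 7.05

L/D = 7.05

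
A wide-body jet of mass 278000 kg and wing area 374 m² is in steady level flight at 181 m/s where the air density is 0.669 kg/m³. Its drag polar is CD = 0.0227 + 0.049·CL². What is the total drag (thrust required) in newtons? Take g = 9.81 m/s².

D = 1.82×10^5 N

Weight W = mg = 278000 × 9.81 = 2.7272×10^6 N; in level flight L = W.
q = ½ρv² = ½ × 0.669 × 181² = 10960 Pa.
Required CL = L/(qS) = 2.7272×10^6/(10960·374) = 0.6654.
CD = 0.0227 + 0.049 × 0.6654² = 0.0444.
D = q·S·CD = 10960 × 374 × 0.0444 = 1.82×10^5 N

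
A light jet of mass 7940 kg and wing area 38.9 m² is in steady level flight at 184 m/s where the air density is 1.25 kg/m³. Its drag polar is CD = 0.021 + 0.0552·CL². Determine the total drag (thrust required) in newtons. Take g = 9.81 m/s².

D = 17700 N

In steady level flight, lift balances weight: W = mg = 7940 × 9.81 = 77891 N.
q = ½ρv² = ½ × 1.25 × 184² = 21160 Pa.
CL = 2W/(ρv²S) = 2×77891/(1.25×184²×38.9) = 0.09463.
CD = 0.021 + 0.0552 × 0.09463² = 0.02149.
D = q·S·CD = 21160 × 38.9 × 0.02149 = 17690 N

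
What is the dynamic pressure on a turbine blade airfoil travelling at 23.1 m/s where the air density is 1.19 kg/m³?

q = 317 Pa

q = ½ρv² = ½ × 1.19 × 23.1² = 317 Pa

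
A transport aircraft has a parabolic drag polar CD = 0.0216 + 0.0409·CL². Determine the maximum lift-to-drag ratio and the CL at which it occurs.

For CD = CD0 + K·CL², (L/D)max occurs at CL* = √(CD0/K) and equals 1/(2√(K·CD0)).
(L/D)max = 1/(2√(0.0409 × 0.0216)) = 1/(2 × 0.02972) = 16.8
CL* = √(0.0216/0.0409) = 0.727

(L/D)max = 16.8, at CL = 0.727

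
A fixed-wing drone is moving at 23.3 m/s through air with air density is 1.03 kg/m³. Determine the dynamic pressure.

q = ½ρv² = ½ × 1.03 × 23.3² = 280 Pa

q = 280 Pa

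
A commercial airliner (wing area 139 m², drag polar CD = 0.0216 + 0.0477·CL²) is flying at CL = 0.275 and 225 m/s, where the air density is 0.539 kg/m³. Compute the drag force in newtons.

D = 47800 N

CD = 0.0216 + 0.0477 × 0.275² = 0.02521
D = ½ρv²S·CD = ½ × 0.539 × 225² × 139 × 0.02521 = 47800 N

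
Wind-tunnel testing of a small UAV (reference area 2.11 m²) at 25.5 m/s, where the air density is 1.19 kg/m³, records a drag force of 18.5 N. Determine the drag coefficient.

From D = ½ρv²S·CD, rearranging gives CD = 2D/(ρv²S).
CD = 2 × 18.5 / (1.19 × 25.5² × 2.11) = 0.0227

CD = 0.0227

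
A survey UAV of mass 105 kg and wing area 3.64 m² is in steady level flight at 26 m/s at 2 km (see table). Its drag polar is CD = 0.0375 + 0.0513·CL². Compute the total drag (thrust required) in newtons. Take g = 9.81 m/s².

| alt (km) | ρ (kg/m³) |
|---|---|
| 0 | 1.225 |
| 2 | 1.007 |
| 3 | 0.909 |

D = 90.4 N

At 2 km, from the table: ρ = 1.007 kg/m³.
Weight W = mg = 105 × 9.81 = 1030 N; in level flight L = W.
Dynamic pressure q = 0.5 × 1.007 × 26² = 340.4 Pa.
CL = 2W/(ρv²S) = 2×1030/(1.007×26²×3.64) = 0.8314.
CD = 0.0375 + 0.0513 × 0.8314² = 0.07296.
D = q·S·CD = 340.4 × 3.64 × 0.07296 = 90.39 N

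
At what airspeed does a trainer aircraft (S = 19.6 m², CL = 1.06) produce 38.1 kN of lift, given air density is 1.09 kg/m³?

L = ½ρv²S·CL ⇒ v = √(2L/(ρ·S·CL))
v = √(2 × 38100 / (1.09 × 19.6 × 1.06)) = √3365 = 58 m/s

v = 58 m/s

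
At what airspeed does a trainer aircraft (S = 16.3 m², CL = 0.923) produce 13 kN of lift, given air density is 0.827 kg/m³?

v = 45.7 m/s

L = ½ρv²S·CL ⇒ v = √(2L/(ρ·S·CL))
v = √(2 × 13000 / (0.827 × 16.3 × 0.923)) = √2090 = 45.7 m/s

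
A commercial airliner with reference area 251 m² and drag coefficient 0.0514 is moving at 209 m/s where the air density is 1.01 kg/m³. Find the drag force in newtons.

Dynamic pressure q = ½ρv² = ½ × 1.01 × 209² = 22060 Pa.
D = q·S·CD = 22060 × 251 × 0.0514 = 2.85×10^5 N ≈ 285 kN

D = 2.85×10^5 N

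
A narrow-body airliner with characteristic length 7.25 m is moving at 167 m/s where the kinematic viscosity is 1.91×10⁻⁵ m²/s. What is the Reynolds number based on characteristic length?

Re = v·c/ν = 167 × 7.25 / (1.91×10⁻⁵) = 6.34×10^7

Re = 6.34×10^7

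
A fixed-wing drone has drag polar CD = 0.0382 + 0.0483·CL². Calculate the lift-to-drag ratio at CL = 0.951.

CD = 0.0382 + 0.0483 × 0.951² = 0.08188
L/D = CL/CD = 0.951 / 0.08188 = 11.6

L/D = 11.6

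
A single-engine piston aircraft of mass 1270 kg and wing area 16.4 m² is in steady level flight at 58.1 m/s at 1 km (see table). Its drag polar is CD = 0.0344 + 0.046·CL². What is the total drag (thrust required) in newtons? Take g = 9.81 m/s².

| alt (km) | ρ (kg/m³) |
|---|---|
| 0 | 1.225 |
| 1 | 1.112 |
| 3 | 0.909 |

At 1 km, from the table: ρ = 1.112 kg/m³.
Level flight ⇒ L = W = m·g = 1270 × 9.81 = 12459 N.
Dynamic pressure q = 0.5 × 1.112 × 58.1² = 1877 Pa.
Required CL = L/(qS) = 12459/(1877·16.4) = 0.4048.
CD = 0.0344 + 0.046 × 0.4048² = 0.04194.
D = q·S·CD = 1877 × 16.4 × 0.04194 = 1291 N

D = 1290 N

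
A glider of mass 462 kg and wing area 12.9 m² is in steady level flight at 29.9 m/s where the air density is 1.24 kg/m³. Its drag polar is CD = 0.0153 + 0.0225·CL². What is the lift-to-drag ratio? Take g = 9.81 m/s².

Weight W = mg = 462 × 9.81 = 4532.2 N; in level flight L = W.
Dynamic pressure q = 0.5 × 1.24 × 29.9² = 554.3 Pa.
CL = W/(q·S) = 4532.2 / (554.3 × 12.9) = 0.6339.
CD = 0.0153 + 0.0225 × 0.6339² = 0.02434.
L/D = CL/CD = 0.6339 / 0.02434 = 26

L/D = 26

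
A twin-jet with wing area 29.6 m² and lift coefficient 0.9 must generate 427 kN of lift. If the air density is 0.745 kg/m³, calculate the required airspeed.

L = ½ρv²S·CL ⇒ v = √(2L/(ρ·S·CL))
v = √(2 × 4.27×10^5 / (0.745 × 29.6 × 0.9)) = √43030 = 207 m/s

v = 207 m/s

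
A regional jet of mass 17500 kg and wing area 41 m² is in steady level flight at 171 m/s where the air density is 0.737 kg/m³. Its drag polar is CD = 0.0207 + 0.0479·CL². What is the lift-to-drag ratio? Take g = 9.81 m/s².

L/D = 13.9

Weight W = mg = 17500 × 9.81 = 1.7168×10^5 N; in level flight L = W.
q = ½ρv² = ½ × 0.737 × 171² = 10780 Pa.
CL = 2W/(ρv²S) = 2×1.7168×10^5/(0.737×171²×41) = 0.3886.
CD = 0.0207 + 0.0479 × 0.3886² = 0.02793.
L/D = CL/CD = 0.3886 / 0.02793 = 13.9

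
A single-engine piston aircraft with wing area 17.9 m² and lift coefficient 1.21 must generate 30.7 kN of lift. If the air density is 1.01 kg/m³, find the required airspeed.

v = 53 m/s

L = ½ρv²S·CL ⇒ v = √(2L/(ρ·S·CL))
v = √(2 × 30700 / (1.01 × 17.9 × 1.21)) = √2807 = 53 m/s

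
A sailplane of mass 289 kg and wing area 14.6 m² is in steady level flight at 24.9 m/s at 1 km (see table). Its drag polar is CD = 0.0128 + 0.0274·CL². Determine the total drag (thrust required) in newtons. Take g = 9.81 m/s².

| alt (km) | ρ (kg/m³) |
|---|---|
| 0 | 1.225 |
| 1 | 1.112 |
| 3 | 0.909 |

At 1 km, from the table: ρ = 1.112 kg/m³.
In steady level flight, lift balances weight: W = mg = 289 × 9.81 = 2835.1 N.
Dynamic pressure q = 0.5 × 1.112 × 24.9² = 344.7 Pa.
Required CL = L/(qS) = 2835.1/(344.7·14.6) = 0.5633.
CD = 0.0128 + 0.0274 × 0.5633² = 0.02149.
D = q·S·CD = 344.7 × 14.6 × 0.02149 = 108.2 N

D = 108 N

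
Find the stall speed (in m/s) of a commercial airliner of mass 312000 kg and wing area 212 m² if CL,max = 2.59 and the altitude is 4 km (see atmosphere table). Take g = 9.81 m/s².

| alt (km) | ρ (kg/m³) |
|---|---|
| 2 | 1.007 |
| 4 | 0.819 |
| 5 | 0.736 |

V_stall = 117 m/s

At 4 km, from the table: ρ = 0.819 kg/m³.
Stall occurs when L = W at CL,max. W = mg = 312000 × 9.81 = 3.061×10^6 N.
V_stall = √(2W/(ρ·S·CL,max)) = √(2 × 3.061×10^6 / (0.819 × 212 × 2.59))
V_stall = √13610 = 117 m/s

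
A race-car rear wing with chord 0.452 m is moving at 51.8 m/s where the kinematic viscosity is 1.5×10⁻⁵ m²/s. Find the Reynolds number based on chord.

Re = 1.56×10^6

Re = v·c/ν = 51.8 × 0.452 / (1.5×10⁻⁵) = 1.56×10^6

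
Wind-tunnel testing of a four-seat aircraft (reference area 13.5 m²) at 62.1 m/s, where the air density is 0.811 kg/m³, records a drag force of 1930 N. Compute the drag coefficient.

CD = 0.0914

From D = ½ρv²S·CD, rearranging gives CD = 2D/(ρv²S).
CD = 2 × 1930 / (0.811 × 62.1² × 13.5) = 0.0914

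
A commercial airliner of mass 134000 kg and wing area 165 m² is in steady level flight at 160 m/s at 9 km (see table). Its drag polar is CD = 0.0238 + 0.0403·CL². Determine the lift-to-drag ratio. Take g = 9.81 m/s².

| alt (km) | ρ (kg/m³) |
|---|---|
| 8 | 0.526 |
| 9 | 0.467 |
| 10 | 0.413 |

At 9 km, from the table: ρ = 0.467 kg/m³.
In steady level flight, lift balances weight: W = mg = 134000 × 9.81 = 1.3145×10^6 N.
Dynamic pressure q = 0.5 × 0.467 × 160² = 5978 Pa.
CL = 2W/(ρv²S) = 2×1.3145×10^6/(0.467×160²×165) = 1.333.
CD = 0.0238 + 0.0403 × 1.333² = 0.09539.
L/D = CL/CD = 1.333 / 0.09539 = 14

L/D = 14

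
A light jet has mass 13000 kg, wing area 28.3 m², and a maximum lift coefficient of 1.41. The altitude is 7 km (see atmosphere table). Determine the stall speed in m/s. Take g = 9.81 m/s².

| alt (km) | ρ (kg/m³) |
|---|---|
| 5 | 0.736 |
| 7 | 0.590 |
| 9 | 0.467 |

At 7 km, from the table: ρ = 0.590 kg/m³.
Stall occurs when L = W at CL,max. W = mg = 13000 × 9.81 = 1.275×10^5 N.
From L = ½ρV²S·CL,max = W: V_stall = √(2W/(ρSCL,max)) = √(2·1.275×10^5/(0.59·28.3·1.41))
V_stall = √10830 = 104 m/s

V_stall = 104 m/s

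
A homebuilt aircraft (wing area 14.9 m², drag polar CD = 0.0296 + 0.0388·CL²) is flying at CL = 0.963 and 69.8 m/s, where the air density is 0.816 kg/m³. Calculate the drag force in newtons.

D = 1940 N

CD = 0.0296 + 0.0388 × 0.963² = 0.06558
D = ½ρv²S·CD = ½ × 0.816 × 69.8² × 14.9 × 0.06558 = 1940 N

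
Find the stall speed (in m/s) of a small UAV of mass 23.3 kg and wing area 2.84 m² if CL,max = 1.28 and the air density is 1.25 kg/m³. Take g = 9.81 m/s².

V_stall = 10 m/s

Weight W = mg = 23.3 × 9.81 = 228.6 N.
V_stall = √(2W/(ρ·S·CL,max)) = √(2 × 228.6 / (1.25 × 2.84 × 1.28))
V_stall = √100.6 = 10 m/s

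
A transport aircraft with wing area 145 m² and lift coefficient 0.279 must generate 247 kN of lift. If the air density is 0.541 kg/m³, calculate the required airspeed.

L = ½ρv²S·CL ⇒ v = √(2L/(ρ·S·CL))
v = √(2 × 2.47×10^5 / (0.541 × 145 × 0.279)) = √22570 = 150 m/s

v = 150 m/s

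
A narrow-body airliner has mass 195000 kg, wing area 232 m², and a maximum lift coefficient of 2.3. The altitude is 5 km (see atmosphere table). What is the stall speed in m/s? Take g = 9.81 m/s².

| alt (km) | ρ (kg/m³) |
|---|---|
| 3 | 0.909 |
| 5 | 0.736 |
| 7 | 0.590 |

At 5 km, from the table: ρ = 0.736 kg/m³.
Weight W = mg = 195000 × 9.81 = 1.913×10^6 N.
From L = ½ρV²S·CL,max = W: V_stall = √(2W/(ρSCL,max)) = √(2·1.913×10^6/(0.736·232·2.3))
V_stall = √9742 = 98.7 m/s

V_stall = 98.7 m/s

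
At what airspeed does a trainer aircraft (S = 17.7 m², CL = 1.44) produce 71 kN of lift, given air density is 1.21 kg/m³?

L = ½ρv²S·CL ⇒ v = √(2L/(ρ·S·CL))
v = √(2 × 71000 / (1.21 × 17.7 × 1.44)) = √4604 = 67.9 m/s

v = 67.9 m/s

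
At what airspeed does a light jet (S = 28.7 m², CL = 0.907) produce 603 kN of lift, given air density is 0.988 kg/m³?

L = ½ρv²S·CL ⇒ v = √(2L/(ρ·S·CL))
v = √(2 × 6.03×10^5 / (0.988 × 28.7 × 0.907)) = √46890 = 217 m/s

v = 217 m/s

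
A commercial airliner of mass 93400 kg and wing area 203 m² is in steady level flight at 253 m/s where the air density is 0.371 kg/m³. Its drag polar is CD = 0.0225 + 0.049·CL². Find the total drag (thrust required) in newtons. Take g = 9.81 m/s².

D = 71300 N

Level flight ⇒ L = W = m·g = 93400 × 9.81 = 9.1625×10^5 N.
q = ½ρv² = ½ × 0.371 × 253² = 11870 Pa.
Required CL = L/(qS) = 9.1625×10^5/(11870·203) = 0.3801.
CD = 0.0225 + 0.049 × 0.3801² = 0.02958.
D = q·S·CD = 11870 × 203 × 0.02958 = 71300 N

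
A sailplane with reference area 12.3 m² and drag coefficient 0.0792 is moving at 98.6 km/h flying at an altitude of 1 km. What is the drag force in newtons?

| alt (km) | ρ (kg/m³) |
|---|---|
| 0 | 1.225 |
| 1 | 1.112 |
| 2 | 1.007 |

At 1 km, from the table: ρ = 1.112 kg/m³.
Convert speed: v = 98.6 km/h ÷ 3.6 = 27.39 m/s.
D = ½ρv²S·CD = ½ × 1.112 × 27.39² × 12.3 × 0.0792 = 406 N

D = 406 N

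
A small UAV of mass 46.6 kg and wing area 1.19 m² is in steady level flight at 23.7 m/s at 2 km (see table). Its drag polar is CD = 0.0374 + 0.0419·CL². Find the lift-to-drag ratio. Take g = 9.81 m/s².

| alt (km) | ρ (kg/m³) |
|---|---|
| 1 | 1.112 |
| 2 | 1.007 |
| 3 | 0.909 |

L/D = 11.8

At 2 km, from the table: ρ = 1.007 kg/m³.
Level flight ⇒ L = W = m·g = 46.6 × 9.81 = 457.15 N.
q = ½ρv² = ½ × 1.007 × 23.7² = 282.8 Pa.
CL = 2W/(ρv²S) = 2×457.15/(1.007×23.7²×1.19) = 1.358.
CD = 0.0374 + 0.0419 × 1.358² = 0.1147.
L/D = CL/CD = 1.358 / 0.1147 = 11.8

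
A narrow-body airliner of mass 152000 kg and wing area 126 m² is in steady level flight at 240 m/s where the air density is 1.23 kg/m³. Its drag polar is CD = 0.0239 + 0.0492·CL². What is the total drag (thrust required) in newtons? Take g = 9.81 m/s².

D = 1.31×10^5 N

Weight W = mg = 152000 × 9.81 = 1.4911×10^6 N; in level flight L = W.
q = ½ρv² = ½ × 1.23 × 240² = 35420 Pa.
CL = 2W/(ρv²S) = 2×1.4911×10^6/(1.23×240²×126) = 0.3341.
CD = 0.0239 + 0.0492 × 0.3341² = 0.02939.
D = q·S·CD = 35420 × 126 × 0.02939 = 1.312×10^5 N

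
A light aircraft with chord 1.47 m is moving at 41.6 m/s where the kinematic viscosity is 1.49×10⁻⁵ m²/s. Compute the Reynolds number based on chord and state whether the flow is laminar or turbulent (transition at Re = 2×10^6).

Re = v·c/ν = 41.6 × 1.47 / (1.49×10⁻⁵) = 4.1×10^6
Since 4.1×10^6 > 2×10^6, the flow is turbulent.

Re = 4.1×10^6 (turbulent)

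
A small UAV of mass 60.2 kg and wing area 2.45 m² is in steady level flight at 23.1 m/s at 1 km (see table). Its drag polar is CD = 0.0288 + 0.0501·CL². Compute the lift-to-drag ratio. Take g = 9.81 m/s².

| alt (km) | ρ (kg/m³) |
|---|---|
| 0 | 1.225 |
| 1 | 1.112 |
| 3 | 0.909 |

L/D = 13.1

At 1 km, from the table: ρ = 1.112 kg/m³.
Weight W = mg = 60.2 × 9.81 = 590.56 N; in level flight L = W.
Dynamic pressure q = 0.5 × 1.112 × 23.1² = 296.7 Pa.
Required CL = L/(qS) = 590.56/(296.7·2.45) = 0.8125.
CD = 0.0288 + 0.0501 × 0.8125² = 0.06187.
L/D = CL/CD = 0.8125 / 0.06187 = 13.1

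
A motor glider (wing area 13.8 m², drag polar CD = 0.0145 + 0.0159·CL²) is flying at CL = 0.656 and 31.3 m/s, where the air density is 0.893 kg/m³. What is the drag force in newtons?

D = 129 N

CD = 0.0145 + 0.0159 × 0.656² = 0.02134
D = ½ρv²S·CD = ½ × 0.893 × 31.3² × 13.8 × 0.02134 = 129 N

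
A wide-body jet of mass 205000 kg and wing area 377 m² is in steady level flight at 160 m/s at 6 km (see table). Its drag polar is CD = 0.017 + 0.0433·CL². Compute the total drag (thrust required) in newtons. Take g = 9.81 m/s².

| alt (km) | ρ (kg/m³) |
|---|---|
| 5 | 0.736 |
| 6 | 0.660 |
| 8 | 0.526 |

At 6 km, from the table: ρ = 0.660 kg/m³.
Level flight ⇒ L = W = m·g = 205000 × 9.81 = 2.011×10^6 N.
q = ½ρv² = ½ × 0.66 × 160² = 8448 Pa.
CL = 2W/(ρv²S) = 2×2.011×10^6/(0.66×160²×377) = 0.6314.
CD = 0.017 + 0.0433 × 0.6314² = 0.03426.
D = q·S·CD = 8448 × 377 × 0.03426 = 1.091×10^5 N

D = 1.09×10^5 N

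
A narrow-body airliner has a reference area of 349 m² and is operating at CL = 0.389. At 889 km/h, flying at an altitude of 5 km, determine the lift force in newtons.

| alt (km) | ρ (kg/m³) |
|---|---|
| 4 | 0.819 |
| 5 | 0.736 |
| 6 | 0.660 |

L = 3.05×10^6 N

At 5 km, from the table: ρ = 0.736 kg/m³.
Convert speed: v = 889 km/h ÷ 3.6 = 246.9 m/s.
Dynamic pressure q = ½ρv² = ½ × 0.736 × 246.9² = 22440 Pa.
L = q·S·CL = 22440 × 349 × 0.389 = 3.05×10^6 N ≈ 3050 kN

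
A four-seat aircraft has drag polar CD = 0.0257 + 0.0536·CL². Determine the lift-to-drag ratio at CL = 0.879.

CD = 0.0257 + 0.0536 × 0.879² = 0.06711
L/D = CL/CD = 0.879 / 0.06711 = 13.1

L/D = 13.1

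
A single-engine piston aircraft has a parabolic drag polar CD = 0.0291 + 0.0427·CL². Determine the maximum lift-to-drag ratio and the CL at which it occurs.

(L/D)max = 14.2, at CL = 0.826

For CD = CD0 + K·CL², (L/D)max occurs at CL* = √(CD0/K) and equals 1/(2√(K·CD0)).
(L/D)max = 1/(2√(0.0427 × 0.0291)) = 1/(2 × 0.03525) = 14.2
CL* = √(0.0291/0.0427) = 0.826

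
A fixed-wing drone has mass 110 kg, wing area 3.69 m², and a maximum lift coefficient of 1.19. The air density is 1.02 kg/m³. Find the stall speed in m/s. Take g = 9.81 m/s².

Weight W = mg = 110 × 9.81 = 1079 N.
From L = ½ρV²S·CL,max = W: V_stall = √(2W/(ρSCL,max)) = √(2·1079/(1.02·3.69·1.19))
V_stall = √481.9 = 22 m/s

V_stall = 22 m/s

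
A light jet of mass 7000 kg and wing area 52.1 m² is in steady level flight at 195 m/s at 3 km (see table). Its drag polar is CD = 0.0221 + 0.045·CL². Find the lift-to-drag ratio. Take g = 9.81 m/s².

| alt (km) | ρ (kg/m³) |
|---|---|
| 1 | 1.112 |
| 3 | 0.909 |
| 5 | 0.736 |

L/D = 3.41

At 3 km, from the table: ρ = 0.909 kg/m³.
In steady level flight, lift balances weight: W = mg = 7000 × 9.81 = 68670 N.
q = ½ρv² = ½ × 0.909 × 195² = 17280 Pa.
CL = 2W/(ρv²S) = 2×68670/(0.909×195²×52.1) = 0.07627.
CD = 0.0221 + 0.045 × 0.07627² = 0.02236.
L/D = CL/CD = 0.07627 / 0.02236 = 3.41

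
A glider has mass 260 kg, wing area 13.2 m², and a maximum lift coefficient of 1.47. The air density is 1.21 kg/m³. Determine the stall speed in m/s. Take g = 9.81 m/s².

V_stall = 14.7 m/s

Stall occurs when L = W at CL,max. W = mg = 260 × 9.81 = 2551 N.
From L = ½ρV²S·CL,max = W: V_stall = √(2W/(ρSCL,max)) = √(2·2551/(1.21·13.2·1.47))
V_stall = √217.3 = 14.7 m/s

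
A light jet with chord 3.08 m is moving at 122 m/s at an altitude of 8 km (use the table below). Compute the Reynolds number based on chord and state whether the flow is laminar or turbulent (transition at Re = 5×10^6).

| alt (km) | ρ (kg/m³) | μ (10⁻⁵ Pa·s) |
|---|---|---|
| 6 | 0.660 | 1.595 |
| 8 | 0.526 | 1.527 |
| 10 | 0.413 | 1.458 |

Re = 1.29×10^7 (turbulent)

At 8 km, from the table: ρ = 0.526 kg/m³, μ = 1.527×10⁻⁵ Pa·s.
Re = ρ·v·c/μ = 0.526 × 122 × 3.08 / (1.527×10⁻⁵) = 1.29×10^7
Since 1.29×10^7 > 5×10^6, the flow is turbulent.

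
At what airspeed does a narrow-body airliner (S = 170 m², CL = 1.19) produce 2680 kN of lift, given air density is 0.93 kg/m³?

v = 169 m/s

L = ½ρv²S·CL ⇒ v = √(2L/(ρ·S·CL))
v = √(2 × 2.68×10^6 / (0.93 × 170 × 1.19)) = √28490 = 169 m/s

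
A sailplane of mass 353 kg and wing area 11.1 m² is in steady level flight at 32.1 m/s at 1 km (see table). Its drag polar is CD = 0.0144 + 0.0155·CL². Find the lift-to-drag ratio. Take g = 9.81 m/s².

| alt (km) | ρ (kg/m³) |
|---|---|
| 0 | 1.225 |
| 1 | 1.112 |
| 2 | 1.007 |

L/D = 28.7

At 1 km, from the table: ρ = 1.112 kg/m³.
Weight W = mg = 353 × 9.81 = 3462.9 N; in level flight L = W.
q = ½ρv² = ½ × 1.112 × 32.1² = 572.9 Pa.
Required CL = L/(qS) = 3462.9/(572.9·11.1) = 0.5445.
CD = 0.0144 + 0.0155 × 0.5445² = 0.019.
L/D = CL/CD = 0.5445 / 0.019 = 28.7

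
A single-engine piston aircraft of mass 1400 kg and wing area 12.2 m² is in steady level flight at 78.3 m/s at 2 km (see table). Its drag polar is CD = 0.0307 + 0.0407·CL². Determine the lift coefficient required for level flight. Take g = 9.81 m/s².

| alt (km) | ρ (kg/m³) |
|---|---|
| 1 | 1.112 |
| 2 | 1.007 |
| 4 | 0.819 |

CL = 0.365

At 2 km, from the table: ρ = 1.007 kg/m³.
Level flight ⇒ L = W = m·g = 1400 × 9.81 = 13734 N.
q = ½ρv² = ½ × 1.007 × 78.3² = 3087 Pa.
Required CL = L/(qS) = 13734/(3087·12.2) = 0.3647.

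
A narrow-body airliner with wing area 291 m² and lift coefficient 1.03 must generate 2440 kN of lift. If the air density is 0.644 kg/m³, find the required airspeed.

v = 159 m/s

L = ½ρv²S·CL ⇒ v = √(2L/(ρ·S·CL))
v = √(2 × 2.44×10^6 / (0.644 × 291 × 1.03)) = √25280 = 159 m/s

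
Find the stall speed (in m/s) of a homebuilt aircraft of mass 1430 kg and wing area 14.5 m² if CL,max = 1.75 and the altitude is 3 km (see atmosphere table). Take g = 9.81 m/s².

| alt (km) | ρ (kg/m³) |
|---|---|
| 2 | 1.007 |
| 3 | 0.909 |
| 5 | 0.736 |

At 3 km, from the table: ρ = 0.909 kg/m³.
Stall occurs when L = W at CL,max. W = mg = 1430 × 9.81 = 14030 N.
From L = ½ρV²S·CL,max = W: V_stall = √(2W/(ρSCL,max)) = √(2·14030/(0.909·14.5·1.75))
V_stall = √1216 = 34.9 m/s

V_stall = 34.9 m/s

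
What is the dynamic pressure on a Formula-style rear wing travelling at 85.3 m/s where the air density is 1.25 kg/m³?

q = ½ρv² = ½ × 1.25 × 85.3² = 4550 Pa

q = 4550 Pa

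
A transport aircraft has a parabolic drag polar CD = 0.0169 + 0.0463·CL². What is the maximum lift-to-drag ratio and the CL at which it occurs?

(L/D)max = 17.9, at CL = 0.604

For CD = CD0 + K·CL², (L/D)max occurs at CL* = √(CD0/K) and equals 1/(2√(K·CD0)).
(L/D)max = 1/(2√(0.0463 × 0.0169)) = 1/(2 × 0.02797) = 17.9
CL* = √(0.0169/0.0463) = 0.604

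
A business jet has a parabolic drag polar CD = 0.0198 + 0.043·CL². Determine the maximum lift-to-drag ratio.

For CD = CD0 + K·CL², (L/D)max occurs at CL* = √(CD0/K) and equals 1/(2√(K·CD0)).
(L/D)max = 1/(2√(0.043 × 0.0198)) = 1/(2 × 0.02918) = 17.1

(L/D)max = 17.1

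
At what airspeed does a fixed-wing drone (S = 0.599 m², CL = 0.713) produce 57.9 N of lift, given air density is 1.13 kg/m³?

v = 15.5 m/s

L = ½ρv²S·CL ⇒ v = √(2L/(ρ·S·CL))
v = √(2 × 57.9 / (1.13 × 0.599 × 0.713)) = √239.9 = 15.5 m/s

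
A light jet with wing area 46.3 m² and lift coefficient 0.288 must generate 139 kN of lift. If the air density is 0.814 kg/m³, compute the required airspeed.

v = 160 m/s

L = ½ρv²S·CL ⇒ v = √(2L/(ρ·S·CL))
v = √(2 × 1.39×10^5 / (0.814 × 46.3 × 0.288)) = √25610 = 160 m/s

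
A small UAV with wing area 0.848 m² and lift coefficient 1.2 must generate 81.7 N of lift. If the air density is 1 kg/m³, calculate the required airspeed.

L = ½ρv²S·CL ⇒ v = √(2L/(ρ·S·CL))
v = √(2 × 81.7 / (1 × 0.848 × 1.2)) = √160.6 = 12.7 m/s

v = 12.7 m/s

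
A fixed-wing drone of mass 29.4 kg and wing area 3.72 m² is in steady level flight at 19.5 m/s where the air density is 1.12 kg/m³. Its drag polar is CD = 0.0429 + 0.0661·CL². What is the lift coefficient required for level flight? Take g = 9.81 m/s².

CL = 0.364

Weight W = mg = 29.4 × 9.81 = 288.41 N; in level flight L = W.
q = ½ρv² = ½ × 1.12 × 19.5² = 212.9 Pa.
CL = 2W/(ρv²S) = 2×288.41/(1.12×19.5²×3.72) = 0.3641.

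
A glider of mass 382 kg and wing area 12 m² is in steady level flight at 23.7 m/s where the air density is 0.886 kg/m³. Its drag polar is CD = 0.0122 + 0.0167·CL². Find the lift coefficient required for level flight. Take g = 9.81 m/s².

CL = 1.26

Level flight ⇒ L = W = m·g = 382 × 9.81 = 3747.4 N.
Dynamic pressure q = 0.5 × 0.886 × 23.7² = 248.8 Pa.
CL = W/(q·S) = 3747.4 / (248.8 × 12) = 1.255.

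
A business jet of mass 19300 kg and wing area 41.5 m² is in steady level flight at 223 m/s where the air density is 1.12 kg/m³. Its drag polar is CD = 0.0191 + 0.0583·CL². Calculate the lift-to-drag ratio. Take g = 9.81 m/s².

Weight W = mg = 19300 × 9.81 = 1.8933×10^5 N; in level flight L = W.
Dynamic pressure q = 0.5 × 1.12 × 223² = 27850 Pa.
CL = 2W/(ρv²S) = 2×1.8933×10^5/(1.12×223²×41.5) = 0.1638.
CD = 0.0191 + 0.0583 × 0.1638² = 0.02066.
L/D = CL/CD = 0.1638 / 0.02066 = 7.93

L/D = 7.93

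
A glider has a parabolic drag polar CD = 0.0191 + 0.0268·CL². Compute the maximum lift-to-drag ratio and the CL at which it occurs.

(L/D)max = 22.1, at CL = 0.844

For CD = CD0 + K·CL², (L/D)max occurs at CL* = √(CD0/K) and equals 1/(2√(K·CD0)).
(L/D)max = 1/(2√(0.0268 × 0.0191)) = 1/(2 × 0.02262) = 22.1
CL* = √(0.0191/0.0268) = 0.844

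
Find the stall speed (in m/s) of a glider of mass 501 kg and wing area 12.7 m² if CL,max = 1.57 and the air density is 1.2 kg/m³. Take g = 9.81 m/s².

V_stall = 20.3 m/s

At stall, lift equals weight: L = W = m·g = 501 × 9.81 = 4915 N.
V_stall = √(2W/(ρ·S·CL,max)) = √(2 × 4915 / (1.2 × 12.7 × 1.57))
V_stall = √410.8 = 20.3 m/s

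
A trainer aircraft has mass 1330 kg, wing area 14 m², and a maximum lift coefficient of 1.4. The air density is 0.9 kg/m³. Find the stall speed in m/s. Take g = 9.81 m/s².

At stall, lift equals weight: L = W = m·g = 1330 × 9.81 = 13050 N.
V_stall = √(2W/(ρ·S·CL,max)) = √(2 × 13050 / (0.9 × 14 × 1.4))
V_stall = √1479 = 38.5 m/s

V_stall = 38.5 m/s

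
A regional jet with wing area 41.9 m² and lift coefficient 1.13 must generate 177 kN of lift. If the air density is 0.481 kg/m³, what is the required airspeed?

L = ½ρv²S·CL ⇒ v = √(2L/(ρ·S·CL))
v = √(2 × 1.77×10^5 / (0.481 × 41.9 × 1.13)) = √15540 = 125 m/s

v = 125 m/s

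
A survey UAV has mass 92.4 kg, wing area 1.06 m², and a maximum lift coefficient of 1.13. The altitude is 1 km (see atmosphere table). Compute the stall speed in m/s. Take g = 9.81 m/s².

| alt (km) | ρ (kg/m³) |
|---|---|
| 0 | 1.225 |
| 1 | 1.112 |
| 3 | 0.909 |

At 1 km, from the table: ρ = 1.112 kg/m³.
Stall occurs when L = W at CL,max. W = mg = 92.4 × 9.81 = 906.4 N.
From L = ½ρV²S·CL,max = W: V_stall = √(2W/(ρSCL,max)) = √(2·906.4/(1.112·1.06·1.13))
V_stall = √1361 = 36.9 m/s

V_stall = 36.9 m/s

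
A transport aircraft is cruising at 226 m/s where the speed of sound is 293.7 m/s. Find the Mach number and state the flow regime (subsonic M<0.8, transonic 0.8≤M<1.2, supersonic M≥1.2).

M = 0.769 (subsonic)

M = v/a = 226 / 293.7 = 0.769
M = 0.769 → subsonic.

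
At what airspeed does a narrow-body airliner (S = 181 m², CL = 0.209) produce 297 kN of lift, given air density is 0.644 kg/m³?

v = 156 m/s

L = ½ρv²S·CL ⇒ v = √(2L/(ρ·S·CL))
v = √(2 × 2.97×10^5 / (0.644 × 181 × 0.209)) = √24380 = 156 m/s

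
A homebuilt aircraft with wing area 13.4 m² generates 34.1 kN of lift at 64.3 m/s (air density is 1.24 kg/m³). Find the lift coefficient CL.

From L = ½ρv²S·CL, rearranging gives CL = 2L/(ρv²S).
CL = 2 × 34100 / (1.24 × 64.3² × 13.4) = 0.993

CL = 0.993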